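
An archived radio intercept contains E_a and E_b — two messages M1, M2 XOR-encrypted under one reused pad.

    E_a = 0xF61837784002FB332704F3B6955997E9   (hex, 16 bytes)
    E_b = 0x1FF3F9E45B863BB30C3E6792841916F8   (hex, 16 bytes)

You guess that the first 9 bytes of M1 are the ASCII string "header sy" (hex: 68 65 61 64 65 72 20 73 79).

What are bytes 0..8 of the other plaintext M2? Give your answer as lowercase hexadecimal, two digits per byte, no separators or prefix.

First, E_a ⊕ E_b = (M1 ⊕ K) ⊕ (M2 ⊕ K) = M1 ⊕ M2, so the key drops out. Then M2 = (M1 ⊕ M2) ⊕ M1 over the first 9 bytes.
byte 0: (f6 XOR 1f) XOR 68 = e9 XOR 68 = 81
byte 1: (18 XOR f3) XOR 65 = eb XOR 65 = 8e
byte 2: (37 XOR f9) XOR 61 = ce XOR 61 = af
byte 3: (78 XOR e4) XOR 64 = 9c XOR 64 = f8
byte 4: (40 XOR 5b) XOR 65 = 1b XOR 65 = 7e
byte 5: (02 XOR 86) XOR 72 = 84 XOR 72 = f6
byte 6: (fb XOR 3b) XOR 20 = c0 XOR 20 = e0
byte 7: (33 XOR b3) XOR 73 = 80 XOR 73 = f3
byte 8: (27 XOR 0c) XOR 79 = 2b XOR 79 = 52

818eaff87ef6e0f352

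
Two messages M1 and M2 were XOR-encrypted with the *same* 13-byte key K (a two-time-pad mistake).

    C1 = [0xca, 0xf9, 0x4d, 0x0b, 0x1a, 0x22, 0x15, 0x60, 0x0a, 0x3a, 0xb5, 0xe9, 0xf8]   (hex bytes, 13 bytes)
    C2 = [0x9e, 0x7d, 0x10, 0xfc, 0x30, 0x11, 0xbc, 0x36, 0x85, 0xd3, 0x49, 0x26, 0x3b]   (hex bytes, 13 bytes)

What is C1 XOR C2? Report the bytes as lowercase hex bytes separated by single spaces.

C1 ⊕ C2 = (M1 ⊕ K) ⊕ (M2 ⊕ K) = M1 ⊕ M2 — the shared key cancels under XOR.
11001010 xor 10011110 = 01010100
11111001 xor 01111101 = 10000100
01001101 xor 00010000 = 01011101
00001011 xor 11111100 = 11110111
00011010 xor 00110000 = 00101010
00100010 xor 00010001 = 00110011
00010101 xor 10111100 = 10101001
01100000 xor 00110110 = 01010110
00001010 xor 10000101 = 10001111
00111010 xor 11010011 = 11101001
10110101 xor 01001001 = 11111100
11101001 xor 00100110 = 11001111
11111000 xor 00111011 = 11000011

54 84 5d f7 2a 33 a9 56 8f e9 fc cf c3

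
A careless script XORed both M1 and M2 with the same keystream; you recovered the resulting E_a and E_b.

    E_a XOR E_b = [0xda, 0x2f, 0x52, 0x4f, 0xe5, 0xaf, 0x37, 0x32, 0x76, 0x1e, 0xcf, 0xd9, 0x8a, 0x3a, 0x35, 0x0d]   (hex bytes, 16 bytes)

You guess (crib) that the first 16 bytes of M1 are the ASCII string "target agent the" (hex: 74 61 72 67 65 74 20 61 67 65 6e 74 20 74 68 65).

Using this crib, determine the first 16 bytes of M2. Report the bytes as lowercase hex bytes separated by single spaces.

Since E_a ⊕ E_b = M1 ⊕ M2, XORing with the guessed M1 bytes yields the corresponding M2 bytes: M2 = (E_a ⊕ E_b) ⊕ M1.
218 ^ 116 = 174
 47 ^  97 =  78
 82 ^ 114 =  32
 79 ^ 103 =  40
229 ^ 101 = 128
175 ^ 116 = 219
 55 ^  32 =  23
 50 ^  97 =  83
118 ^ 103 =  17
 30 ^ 101 = 123
207 ^ 110 = 161
217 ^ 116 = 173
138 ^  32 = 170
 58 ^ 116 =  78
 53 ^ 104 =  93
 13 ^ 101 = 104

ae 4e 20 28 80 db 17 53 11 7b a1 ad aa 4e 5d 68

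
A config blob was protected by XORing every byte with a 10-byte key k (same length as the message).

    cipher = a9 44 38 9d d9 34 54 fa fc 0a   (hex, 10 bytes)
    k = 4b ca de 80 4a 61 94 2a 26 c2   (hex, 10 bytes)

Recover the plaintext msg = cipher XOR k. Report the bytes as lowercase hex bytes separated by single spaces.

XOR is its own inverse, so applying the key byte-wise gives the result directly.
a9 xor 4b = e2
44 xor ca = 8e
38 xor de = e6
9d xor 80 = 1d
d9 xor 4a = 93
34 xor 61 = 55
54 xor 94 = c0
fa xor 2a = d0
fc xor 26 = da
0a xor c2 = c8

e2 8e e6 1d 93 55 c0 d0 da c8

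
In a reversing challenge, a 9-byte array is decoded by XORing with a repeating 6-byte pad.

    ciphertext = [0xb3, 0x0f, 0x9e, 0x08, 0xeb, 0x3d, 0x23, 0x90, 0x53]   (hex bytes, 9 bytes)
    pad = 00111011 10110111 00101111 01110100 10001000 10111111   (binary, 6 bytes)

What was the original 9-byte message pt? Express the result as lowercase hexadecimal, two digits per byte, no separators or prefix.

The 6-byte key repeats, so the effective keystream is 3b b7 2f 74 88 bf 3b b7 2f.
byte 0: b3 XOR 3b = 88
byte 1: 0f XOR b7 = b8
byte 2: 9e XOR 2f = b1
byte 3: 08 XOR 74 = 7c
byte 4: eb XOR 88 = 63
byte 5: 3d XOR bf = 82
byte 6: 23 XOR 3b = 18
byte 7: 90 XOR b7 = 27
byte 8: 53 XOR 2f = 7c

88b8b17c638218277c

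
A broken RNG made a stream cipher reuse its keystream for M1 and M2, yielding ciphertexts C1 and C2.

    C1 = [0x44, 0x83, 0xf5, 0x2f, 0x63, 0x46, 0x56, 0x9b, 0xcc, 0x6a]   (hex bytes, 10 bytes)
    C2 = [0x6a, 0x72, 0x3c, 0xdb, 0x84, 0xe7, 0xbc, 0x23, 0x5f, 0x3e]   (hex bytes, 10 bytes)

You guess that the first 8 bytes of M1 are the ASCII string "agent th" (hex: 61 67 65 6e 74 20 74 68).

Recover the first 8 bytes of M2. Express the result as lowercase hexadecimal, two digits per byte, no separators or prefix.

4f96ac9a93819ed0

First, C1 ⊕ C2 = (M1 ⊕ K) ⊕ (M2 ⊕ K) = M1 ⊕ M2, so the key drops out. Then M2 = (M1 ⊕ M2) ⊕ M1 over the first 8 bytes.
byte 0: (44 XOR 6a) XOR 61 = 2e XOR 61 = 4f
byte 1: (83 XOR 72) XOR 67 = f1 XOR 67 = 96
byte 2: (f5 XOR 3c) XOR 65 = c9 XOR 65 = ac
byte 3: (2f XOR db) XOR 6e = f4 XOR 6e = 9a
byte 4: (63 XOR 84) XOR 74 = e7 XOR 74 = 93
byte 5: (46 XOR e7) XOR 20 = a1 XOR 20 = 81
byte 6: (56 XOR bc) XOR 74 = ea XOR 74 = 9e
byte 7: (9b XOR 23) XOR 68 = b8 XOR 68 = d0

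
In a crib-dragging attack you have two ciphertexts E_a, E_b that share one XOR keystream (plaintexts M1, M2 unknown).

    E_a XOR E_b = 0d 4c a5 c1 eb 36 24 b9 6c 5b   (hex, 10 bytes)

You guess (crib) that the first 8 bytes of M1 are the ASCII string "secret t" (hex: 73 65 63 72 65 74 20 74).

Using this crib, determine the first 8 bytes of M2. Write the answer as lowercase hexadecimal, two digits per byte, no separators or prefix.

Since E_a ⊕ E_b = M1 ⊕ M2, XORing with the guessed M1 bytes yields the corresponding M2 bytes: M2 = (E_a ⊕ E_b) ⊕ M1.
byte 0:  13 ^ 115 = 126
byte 1:  76 ^ 101 =  41
byte 2: 165 ^  99 = 198
byte 3: 193 ^ 114 = 179
byte 4: 235 ^ 101 = 142
byte 5:  54 ^ 116 =  66
byte 6:  36 ^  32 =   4
byte 7: 185 ^ 116 = 205

7e29c6b38e4204cd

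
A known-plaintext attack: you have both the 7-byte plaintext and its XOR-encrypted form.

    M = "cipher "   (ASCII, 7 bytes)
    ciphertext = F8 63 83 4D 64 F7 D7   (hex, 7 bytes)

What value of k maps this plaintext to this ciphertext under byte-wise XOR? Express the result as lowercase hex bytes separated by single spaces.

9b 0a f3 25 01 85 f7

Since ciphertext = M ⊕ k, XORing both sides with M gives k = M ⊕ ciphertext.
63 ⊕ f8 = 9b
69 ⊕ 63 = 0a
70 ⊕ 83 = f3
68 ⊕ 4d = 25
65 ⊕ 64 = 01
72 ⊕ f7 = 85
20 ⊕ d7 = f7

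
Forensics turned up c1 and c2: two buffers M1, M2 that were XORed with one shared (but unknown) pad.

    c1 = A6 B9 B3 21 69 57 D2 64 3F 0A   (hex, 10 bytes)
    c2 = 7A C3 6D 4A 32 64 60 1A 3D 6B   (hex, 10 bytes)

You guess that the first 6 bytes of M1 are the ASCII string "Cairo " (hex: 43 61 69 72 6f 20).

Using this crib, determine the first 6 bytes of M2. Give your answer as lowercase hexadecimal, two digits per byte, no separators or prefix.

9f1bb7193413

First, c1 ⊕ c2 = (M1 ⊕ K) ⊕ (M2 ⊕ K) = M1 ⊕ M2, so the key drops out. Then M2 = (M1 ⊕ M2) ⊕ M1 over the first 6 bytes.
byte 0: (a6 xor 7a) xor 43 = dc xor 43 = 9f
byte 1: (b9 xor c3) xor 61 = 7a xor 61 = 1b
byte 2: (b3 xor 6d) xor 69 = de xor 69 = b7
byte 3: (21 xor 4a) xor 72 = 6b xor 72 = 19
byte 4: (69 xor 32) xor 6f = 5b xor 6f = 34
byte 5: (57 xor 64) xor 20 = 33 xor 20 = 13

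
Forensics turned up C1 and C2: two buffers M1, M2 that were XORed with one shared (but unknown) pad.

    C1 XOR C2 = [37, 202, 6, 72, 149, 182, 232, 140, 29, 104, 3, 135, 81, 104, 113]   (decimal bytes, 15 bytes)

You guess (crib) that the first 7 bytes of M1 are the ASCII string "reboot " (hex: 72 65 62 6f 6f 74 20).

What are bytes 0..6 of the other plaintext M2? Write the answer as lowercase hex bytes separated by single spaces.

57 af 64 27 fa c2 c8

Since C1 ⊕ C2 = M1 ⊕ M2, XORing with the guessed M1 bytes yields the corresponding M2 bytes: M2 = (C1 ⊕ C2) ⊕ M1.
 37 ^ 114 =  87
202 ^ 101 = 175
  6 ^  98 = 100
 72 ^ 111 =  39
149 ^ 111 = 250
182 ^ 116 = 194
232 ^  32 = 200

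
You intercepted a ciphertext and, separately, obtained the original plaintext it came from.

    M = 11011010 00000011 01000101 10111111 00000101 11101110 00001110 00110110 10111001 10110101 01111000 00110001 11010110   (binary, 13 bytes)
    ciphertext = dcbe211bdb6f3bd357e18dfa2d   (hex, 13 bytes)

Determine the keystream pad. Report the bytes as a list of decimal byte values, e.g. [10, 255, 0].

Since ciphertext = M ⊕ pad, XORing both sides with M gives pad = M ⊕ ciphertext.
byte 0: da XOR dc = 06
byte 1: 03 XOR be = bd
byte 2: 45 XOR 21 = 64
byte 3: bf XOR 1b = a4
byte 4: 05 XOR db = de
byte 5: ee XOR 6f = 81
byte 6: 0e XOR 3b = 35
byte 7: 36 XOR d3 = e5
byte 8: b9 XOR 57 = ee
byte 9: b5 XOR e1 = 54
byte 10: 78 XOR 8d = f5
byte 11: 31 XOR fa = cb
byte 12: d6 XOR 2d = fb

[6, 189, 100, 164, 222, 129, 53, 229, 238, 84, 245, 203, 251]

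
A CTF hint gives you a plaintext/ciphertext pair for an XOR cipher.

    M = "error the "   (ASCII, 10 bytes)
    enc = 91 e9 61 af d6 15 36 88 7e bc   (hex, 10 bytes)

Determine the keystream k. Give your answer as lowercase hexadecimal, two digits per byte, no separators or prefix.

Since enc = M ⊕ k, XORing both sides with M gives k = M ⊕ enc.
byte 0: 65 XOR 91 = f4
byte 1: 72 XOR e9 = 9b
byte 2: 72 XOR 61 = 13
byte 3: 6f XOR af = c0
byte 4: 72 XOR d6 = a4
byte 5: 20 XOR 15 = 35
byte 6: 74 XOR 36 = 42
byte 7: 68 XOR 88 = e0
byte 8: 65 XOR 7e = 1b
byte 9: 20 XOR bc = 9c

f49b13c0a43542e01b9c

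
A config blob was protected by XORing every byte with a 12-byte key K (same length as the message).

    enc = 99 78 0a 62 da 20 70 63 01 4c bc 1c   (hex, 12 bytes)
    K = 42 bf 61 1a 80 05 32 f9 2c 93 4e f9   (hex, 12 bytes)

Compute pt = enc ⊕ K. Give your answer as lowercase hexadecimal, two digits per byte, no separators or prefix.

XOR is its own inverse, so applying the key byte-wise gives the result directly.
99 xor 42 = db
78 xor bf = c7
0a xor 61 = 6b
62 xor 1a = 78
da xor 80 = 5a
20 xor 05 = 25
70 xor 32 = 42
63 xor f9 = 9a
01 xor 2c = 2d
4c xor 93 = df
bc xor 4e = f2
1c xor f9 = e5

dbc76b785a25429a2ddff2e5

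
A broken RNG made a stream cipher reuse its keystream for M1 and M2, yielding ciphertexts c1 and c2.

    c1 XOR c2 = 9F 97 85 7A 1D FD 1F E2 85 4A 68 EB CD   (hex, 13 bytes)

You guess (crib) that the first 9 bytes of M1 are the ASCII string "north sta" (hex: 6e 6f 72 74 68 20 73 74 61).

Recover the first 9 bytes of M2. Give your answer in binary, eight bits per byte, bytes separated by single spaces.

Since c1 ⊕ c2 = M1 ⊕ M2, XORing with the guessed M1 bytes yields the corresponding M2 bytes: M2 = (c1 ⊕ c2) ⊕ M1.
byte 0: 9f xor 6e = f1
byte 1: 97 xor 6f = f8
byte 2: 85 xor 72 = f7
byte 3: 7a xor 74 = 0e
byte 4: 1d xor 68 = 75
byte 5: fd xor 20 = dd
byte 6: 1f xor 73 = 6c
byte 7: e2 xor 74 = 96
byte 8: 85 xor 61 = e4

11110001 11111000 11110111 00001110 01110101 11011101 01101100 10010110 11100100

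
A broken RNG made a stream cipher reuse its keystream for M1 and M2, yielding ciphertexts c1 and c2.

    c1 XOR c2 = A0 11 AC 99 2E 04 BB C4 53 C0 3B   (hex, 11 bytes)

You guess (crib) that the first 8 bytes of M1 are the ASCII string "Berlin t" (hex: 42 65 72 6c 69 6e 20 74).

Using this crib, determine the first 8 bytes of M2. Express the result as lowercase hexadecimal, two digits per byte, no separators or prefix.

Since c1 ⊕ c2 = M1 ⊕ M2, XORing with the guessed M1 bytes yields the corresponding M2 bytes: M2 = (c1 ⊕ c2) ⊕ M1.
byte 0: 160 ^  66 = 226
byte 1:  17 ^ 101 = 116
byte 2: 172 ^ 114 = 222
byte 3: 153 ^ 108 = 245
byte 4:  46 ^ 105 =  71
byte 5:   4 ^ 110 = 106
byte 6: 187 ^  32 = 155
byte 7: 196 ^ 116 = 176

e274def5476a9bb0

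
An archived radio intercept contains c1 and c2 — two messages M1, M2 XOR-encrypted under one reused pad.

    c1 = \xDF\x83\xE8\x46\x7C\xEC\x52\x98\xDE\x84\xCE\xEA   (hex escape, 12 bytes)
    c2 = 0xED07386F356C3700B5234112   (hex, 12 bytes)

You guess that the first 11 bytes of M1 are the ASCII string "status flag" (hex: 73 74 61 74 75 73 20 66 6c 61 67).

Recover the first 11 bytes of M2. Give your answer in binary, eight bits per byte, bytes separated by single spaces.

First, c1 ⊕ c2 = (M1 ⊕ K) ⊕ (M2 ⊕ K) = M1 ⊕ M2, so the key drops out. Then M2 = (M1 ⊕ M2) ⊕ M1 over the first 11 bytes.
byte 0: (df ⊕ ed) ⊕ 73 = 32 ⊕ 73 = 41
byte 1: (83 ⊕ 07) ⊕ 74 = 84 ⊕ 74 = f0
byte 2: (e8 ⊕ 38) ⊕ 61 = d0 ⊕ 61 = b1
byte 3: (46 ⊕ 6f) ⊕ 74 = 29 ⊕ 74 = 5d
byte 4: (7c ⊕ 35) ⊕ 75 = 49 ⊕ 75 = 3c
byte 5: (ec ⊕ 6c) ⊕ 73 = 80 ⊕ 73 = f3
byte 6: (52 ⊕ 37) ⊕ 20 = 65 ⊕ 20 = 45
byte 7: (98 ⊕ 00) ⊕ 66 = 98 ⊕ 66 = fe
byte 8: (de ⊕ b5) ⊕ 6c = 6b ⊕ 6c = 07
byte 9: (84 ⊕ 23) ⊕ 61 = a7 ⊕ 61 = c6
byte 10: (ce ⊕ 41) ⊕ 67 = 8f ⊕ 67 = e8

01000001 11110000 10110001 01011101 00111100 11110011 01000101 11111110 00000111 11000110 11101000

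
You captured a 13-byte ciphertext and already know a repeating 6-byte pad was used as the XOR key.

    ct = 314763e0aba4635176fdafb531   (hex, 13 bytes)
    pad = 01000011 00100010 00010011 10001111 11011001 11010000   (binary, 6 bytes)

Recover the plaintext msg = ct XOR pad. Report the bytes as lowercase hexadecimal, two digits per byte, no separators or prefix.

The 6-byte key repeats, so the effective keystream is 43 22 13 8f d9 d0 43 22 13 8f d9 d0 43.
byte 0:  49 ^  67 = 114
byte 1:  71 ^  34 = 101
byte 2:  99 ^  19 = 112
byte 3: 224 ^ 143 = 111
byte 4: 171 ^ 217 = 114
byte 5: 164 ^ 208 = 116
byte 6:  99 ^  67 =  32
byte 7:  81 ^  34 = 115
byte 8: 118 ^  19 = 101
byte 9: 253 ^ 143 = 114
byte 10: 175 ^ 217 = 118
byte 11: 181 ^ 208 = 101
byte 12:  49 ^  67 = 114

7265706f727420736572766572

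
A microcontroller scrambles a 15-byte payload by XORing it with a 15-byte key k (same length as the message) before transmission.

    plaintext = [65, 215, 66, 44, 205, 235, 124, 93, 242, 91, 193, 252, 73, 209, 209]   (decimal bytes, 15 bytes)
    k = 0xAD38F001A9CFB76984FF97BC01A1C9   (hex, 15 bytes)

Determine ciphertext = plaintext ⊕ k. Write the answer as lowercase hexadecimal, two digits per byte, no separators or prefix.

XOR is its own inverse, so applying the key byte-wise gives the result directly.
byte 0: 41 XOR ad = ec
byte 1: d7 XOR 38 = ef
byte 2: 42 XOR f0 = b2
byte 3: 2c XOR 01 = 2d
byte 4: cd XOR a9 = 64
byte 5: eb XOR cf = 24
byte 6: 7c XOR b7 = cb
byte 7: 5d XOR 69 = 34
byte 8: f2 XOR 84 = 76
byte 9: 5b XOR ff = a4
byte 10: c1 XOR 97 = 56
byte 11: fc XOR bc = 40
byte 12: 49 XOR 01 = 48
byte 13: d1 XOR a1 = 70
byte 14: d1 XOR c9 = 18

ecefb22d6424cb3476a45640487018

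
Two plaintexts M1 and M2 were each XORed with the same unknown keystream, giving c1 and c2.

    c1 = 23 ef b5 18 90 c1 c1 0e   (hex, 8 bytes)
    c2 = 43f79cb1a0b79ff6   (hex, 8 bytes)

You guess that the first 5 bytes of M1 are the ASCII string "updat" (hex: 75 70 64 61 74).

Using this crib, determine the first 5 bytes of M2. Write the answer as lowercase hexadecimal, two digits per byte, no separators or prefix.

First, c1 ⊕ c2 = (M1 ⊕ K) ⊕ (M2 ⊕ K) = M1 ⊕ M2, so the key drops out. Then M2 = (M1 ⊕ M2) ⊕ M1 over the first 5 bytes.
byte 0: (23 XOR 43) XOR 75 = 60 XOR 75 = 15
byte 1: (ef XOR f7) XOR 70 = 18 XOR 70 = 68
byte 2: (b5 XOR 9c) XOR 64 = 29 XOR 64 = 4d
byte 3: (18 XOR b1) XOR 61 = a9 XOR 61 = c8
byte 4: (90 XOR a0) XOR 74 = 30 XOR 74 = 44

15684dc844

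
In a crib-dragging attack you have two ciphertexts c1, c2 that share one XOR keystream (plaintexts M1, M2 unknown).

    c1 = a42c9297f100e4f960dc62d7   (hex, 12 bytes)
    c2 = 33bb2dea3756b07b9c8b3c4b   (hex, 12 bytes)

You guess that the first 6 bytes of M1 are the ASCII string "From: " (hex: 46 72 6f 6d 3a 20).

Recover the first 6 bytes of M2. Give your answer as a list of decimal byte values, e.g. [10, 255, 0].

[209, 229, 208, 16, 252, 118]

First, c1 ⊕ c2 = (M1 ⊕ K) ⊕ (M2 ⊕ K) = M1 ⊕ M2, so the key drops out. Then M2 = (M1 ⊕ M2) ⊕ M1 over the first 6 bytes.
byte 0: (a4 xor 33) xor 46 = 97 xor 46 = d1
byte 1: (2c xor bb) xor 72 = 97 xor 72 = e5
byte 2: (92 xor 2d) xor 6f = bf xor 6f = d0
byte 3: (97 xor ea) xor 6d = 7d xor 6d = 10
byte 4: (f1 xor 37) xor 3a = c6 xor 3a = fc
byte 5: (00 xor 56) xor 20 = 56 xor 20 = 76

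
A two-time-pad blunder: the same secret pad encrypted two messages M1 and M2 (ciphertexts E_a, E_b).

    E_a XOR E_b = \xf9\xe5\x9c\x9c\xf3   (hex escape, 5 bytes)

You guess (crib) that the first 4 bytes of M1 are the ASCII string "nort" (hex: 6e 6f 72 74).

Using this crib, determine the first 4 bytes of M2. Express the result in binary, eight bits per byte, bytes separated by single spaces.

Since E_a ⊕ E_b = M1 ⊕ M2, XORing with the guessed M1 bytes yields the corresponding M2 bytes: M2 = (E_a ⊕ E_b) ⊕ M1.
byte 0: f9 xor 6e = 97
byte 1: e5 xor 6f = 8a
byte 2: 9c xor 72 = ee
byte 3: 9c xor 74 = e8

10010111 10001010 11101110 11101000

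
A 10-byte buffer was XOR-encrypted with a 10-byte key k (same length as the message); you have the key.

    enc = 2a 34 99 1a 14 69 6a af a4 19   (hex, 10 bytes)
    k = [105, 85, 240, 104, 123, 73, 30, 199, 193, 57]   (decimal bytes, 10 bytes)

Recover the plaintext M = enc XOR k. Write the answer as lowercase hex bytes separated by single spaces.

 42 ⊕ 105 =  67
 52 ⊕  85 =  97
153 ⊕ 240 = 105
 26 ⊕ 104 = 114
 20 ⊕ 123 = 111
105 ⊕  73 =  32
106 ⊕  30 = 116
175 ⊕ 199 = 104
164 ⊕ 193 = 101
 25 ⊕  57 =  32

43 61 69 72 6f 20 74 68 65 20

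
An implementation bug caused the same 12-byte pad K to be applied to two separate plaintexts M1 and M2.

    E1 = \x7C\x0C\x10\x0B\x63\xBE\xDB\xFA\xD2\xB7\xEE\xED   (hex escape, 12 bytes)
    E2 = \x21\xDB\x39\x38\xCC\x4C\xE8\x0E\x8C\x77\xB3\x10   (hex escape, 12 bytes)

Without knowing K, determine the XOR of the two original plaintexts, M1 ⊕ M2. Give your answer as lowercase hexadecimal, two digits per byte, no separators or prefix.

5dd72933aff233f45ec05dfd

E1 ⊕ E2 = (M1 ⊕ K) ⊕ (M2 ⊕ K) = M1 ⊕ M2 — the shared key cancels under XOR.
byte 0: 124 XOR  33 =  93
byte 1:  12 XOR 219 = 215
byte 2:  16 XOR  57 =  41
byte 3:  11 XOR  56 =  51
byte 4:  99 XOR 204 = 175
byte 5: 190 XOR  76 = 242
byte 6: 219 XOR 232 =  51
byte 7: 250 XOR  14 = 244
byte 8: 210 XOR 140 =  94
byte 9: 183 XOR 119 = 192
byte 10: 238 XOR 179 =  93
byte 11: 237 XOR  16 = 253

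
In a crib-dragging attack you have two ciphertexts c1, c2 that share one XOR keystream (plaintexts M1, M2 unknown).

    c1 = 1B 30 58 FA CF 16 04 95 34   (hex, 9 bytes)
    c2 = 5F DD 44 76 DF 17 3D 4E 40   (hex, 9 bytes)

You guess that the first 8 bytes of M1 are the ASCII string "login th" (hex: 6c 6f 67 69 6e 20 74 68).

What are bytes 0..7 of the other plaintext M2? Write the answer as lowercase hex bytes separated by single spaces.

28 82 7b e5 7e 21 4d b3

First, c1 ⊕ c2 = (M1 ⊕ K) ⊕ (M2 ⊕ K) = M1 ⊕ M2, so the key drops out. Then M2 = (M1 ⊕ M2) ⊕ M1 over the first 8 bytes.
byte 0: (1b XOR 5f) XOR 6c = 44 XOR 6c = 28
byte 1: (30 XOR dd) XOR 6f = ed XOR 6f = 82
byte 2: (58 XOR 44) XOR 67 = 1c XOR 67 = 7b
byte 3: (fa XOR 76) XOR 69 = 8c XOR 69 = e5
byte 4: (cf XOR df) XOR 6e = 10 XOR 6e = 7e
byte 5: (16 XOR 17) XOR 20 = 01 XOR 20 = 21
byte 6: (04 XOR 3d) XOR 74 = 39 XOR 74 = 4d
byte 7: (95 XOR 4e) XOR 68 = db XOR 68 = b3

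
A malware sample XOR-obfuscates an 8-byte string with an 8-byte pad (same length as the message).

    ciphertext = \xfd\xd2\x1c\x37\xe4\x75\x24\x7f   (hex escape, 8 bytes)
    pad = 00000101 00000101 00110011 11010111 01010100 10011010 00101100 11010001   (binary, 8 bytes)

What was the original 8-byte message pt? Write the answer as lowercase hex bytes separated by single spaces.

XOR is its own inverse, so applying the key byte-wise gives the result directly.
11111101 ^ 00000101 = 11111000
11010010 ^ 00000101 = 11010111
00011100 ^ 00110011 = 00101111
00110111 ^ 11010111 = 11100000
11100100 ^ 01010100 = 10110000
01110101 ^ 10011010 = 11101111
00100100 ^ 00101100 = 00001000
01111111 ^ 11010001 = 10101110

f8 d7 2f e0 b0 ef 08 ae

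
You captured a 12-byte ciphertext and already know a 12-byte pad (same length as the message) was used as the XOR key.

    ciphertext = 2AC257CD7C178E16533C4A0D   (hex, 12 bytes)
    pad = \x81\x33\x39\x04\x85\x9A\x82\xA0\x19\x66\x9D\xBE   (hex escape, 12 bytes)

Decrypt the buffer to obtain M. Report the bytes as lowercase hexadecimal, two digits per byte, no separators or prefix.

XOR is its own inverse, so applying the key byte-wise gives the result directly.
2a ⊕ 81 = ab
c2 ⊕ 33 = f1
57 ⊕ 39 = 6e
cd ⊕ 04 = c9
7c ⊕ 85 = f9
17 ⊕ 9a = 8d
8e ⊕ 82 = 0c
16 ⊕ a0 = b6
53 ⊕ 19 = 4a
3c ⊕ 66 = 5a
4a ⊕ 9d = d7
0d ⊕ be = b3

abf16ec9f98d0cb64a5ad7b3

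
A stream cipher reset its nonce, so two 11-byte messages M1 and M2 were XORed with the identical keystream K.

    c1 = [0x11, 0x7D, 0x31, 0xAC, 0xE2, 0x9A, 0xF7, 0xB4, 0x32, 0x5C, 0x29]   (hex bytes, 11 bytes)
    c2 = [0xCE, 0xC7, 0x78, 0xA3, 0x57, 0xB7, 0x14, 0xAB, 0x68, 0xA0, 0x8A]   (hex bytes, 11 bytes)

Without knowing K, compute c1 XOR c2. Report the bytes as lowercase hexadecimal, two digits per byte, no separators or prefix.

dfba490fb52de31f5afca3

c1 ⊕ c2 = (M1 ⊕ K) ⊕ (M2 ⊕ K) = M1 ⊕ M2 — the shared key cancels under XOR.
byte 0: 11 XOR ce = df
byte 1: 7d XOR c7 = ba
byte 2: 31 XOR 78 = 49
byte 3: ac XOR a3 = 0f
byte 4: e2 XOR 57 = b5
byte 5: 9a XOR b7 = 2d
byte 6: f7 XOR 14 = e3
byte 7: b4 XOR ab = 1f
byte 8: 32 XOR 68 = 5a
byte 9: 5c XOR a0 = fc
byte 10: 29 XOR 8a = a3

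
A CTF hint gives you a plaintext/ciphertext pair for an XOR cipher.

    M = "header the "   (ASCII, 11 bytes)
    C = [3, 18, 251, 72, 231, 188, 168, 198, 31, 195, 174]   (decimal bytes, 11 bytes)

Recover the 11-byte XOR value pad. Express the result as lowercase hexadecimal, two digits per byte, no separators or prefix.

Since C = M ⊕ pad, XORing both sides with M gives pad = M ⊕ C.
01101000 ^ 00000011 = 01101011
01100101 ^ 00010010 = 01110111
01100001 ^ 11111011 = 10011010
01100100 ^ 01001000 = 00101100
01100101 ^ 11100111 = 10000010
01110010 ^ 10111100 = 11001110
00100000 ^ 10101000 = 10001000
01110100 ^ 11000110 = 10110010
01101000 ^ 00011111 = 01110111
01100101 ^ 11000011 = 10100110
00100000 ^ 10101110 = 10001110

6b779a2c82ce88b277a68e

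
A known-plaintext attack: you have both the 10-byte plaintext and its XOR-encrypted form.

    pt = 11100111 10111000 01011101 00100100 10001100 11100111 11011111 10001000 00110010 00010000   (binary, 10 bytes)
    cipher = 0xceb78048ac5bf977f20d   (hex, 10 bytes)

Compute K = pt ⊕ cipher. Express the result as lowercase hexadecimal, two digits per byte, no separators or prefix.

290fdd6c20bc26ffc01d

Since cipher = pt ⊕ K, XORing both sides with pt gives K = pt ⊕ cipher.
byte 0: e7 XOR ce = 29
byte 1: b8 XOR b7 = 0f
byte 2: 5d XOR 80 = dd
byte 3: 24 XOR 48 = 6c
byte 4: 8c XOR ac = 20
byte 5: e7 XOR 5b = bc
byte 6: df XOR f9 = 26
byte 7: 88 XOR 77 = ff
byte 8: 32 XOR f2 = c0
byte 9: 10 XOR 0d = 1d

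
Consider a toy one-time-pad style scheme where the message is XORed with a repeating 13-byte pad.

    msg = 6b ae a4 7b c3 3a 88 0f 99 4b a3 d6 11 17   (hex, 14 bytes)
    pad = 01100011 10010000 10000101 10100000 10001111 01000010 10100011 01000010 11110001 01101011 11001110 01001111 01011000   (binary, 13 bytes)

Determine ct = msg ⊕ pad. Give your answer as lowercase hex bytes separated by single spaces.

08 3e 21 db 4c 78 2b 4d 68 20 6d 99 49 74

The 13-byte key repeats, so the effective keystream is 63 90 85 a0 8f 42 a3 42 f1 6b ce 4f 58 63.
byte 0: 107 ⊕  99 =   8
byte 1: 174 ⊕ 144 =  62
byte 2: 164 ⊕ 133 =  33
byte 3: 123 ⊕ 160 = 219
byte 4: 195 ⊕ 143 =  76
byte 5:  58 ⊕  66 = 120
byte 6: 136 ⊕ 163 =  43
byte 7:  15 ⊕  66 =  77
byte 8: 153 ⊕ 241 = 104
byte 9:  75 ⊕ 107 =  32
byte 10: 163 ⊕ 206 = 109
byte 11: 214 ⊕  79 = 153
byte 12:  17 ⊕  88 =  73
byte 13:  23 ⊕  99 = 116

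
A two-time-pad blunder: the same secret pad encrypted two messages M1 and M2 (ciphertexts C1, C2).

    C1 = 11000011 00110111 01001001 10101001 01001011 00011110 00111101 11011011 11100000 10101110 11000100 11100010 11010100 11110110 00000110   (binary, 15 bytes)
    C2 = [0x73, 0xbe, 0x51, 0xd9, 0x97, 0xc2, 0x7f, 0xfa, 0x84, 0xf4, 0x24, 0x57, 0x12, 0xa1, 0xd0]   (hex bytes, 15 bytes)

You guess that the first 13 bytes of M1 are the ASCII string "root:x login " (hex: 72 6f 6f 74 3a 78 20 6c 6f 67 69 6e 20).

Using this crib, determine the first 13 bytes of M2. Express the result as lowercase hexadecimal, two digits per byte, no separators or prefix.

First, C1 ⊕ C2 = (M1 ⊕ K) ⊕ (M2 ⊕ K) = M1 ⊕ M2, so the key drops out. Then M2 = (M1 ⊕ M2) ⊕ M1 over the first 13 bytes.
byte 0: (c3 XOR 73) XOR 72 = b0 XOR 72 = c2
byte 1: (37 XOR be) XOR 6f = 89 XOR 6f = e6
byte 2: (49 XOR 51) XOR 6f = 18 XOR 6f = 77
byte 3: (a9 XOR d9) XOR 74 = 70 XOR 74 = 04
byte 4: (4b XOR 97) XOR 3a = dc XOR 3a = e6
byte 5: (1e XOR c2) XOR 78 = dc XOR 78 = a4
byte 6: (3d XOR 7f) XOR 20 = 42 XOR 20 = 62
byte 7: (db XOR fa) XOR 6c = 21 XOR 6c = 4d
byte 8: (e0 XOR 84) XOR 6f = 64 XOR 6f = 0b
byte 9: (ae XOR f4) XOR 67 = 5a XOR 67 = 3d
byte 10: (c4 XOR 24) XOR 69 = e0 XOR 69 = 89
byte 11: (e2 XOR 57) XOR 6e = b5 XOR 6e = db
byte 12: (d4 XOR 12) XOR 20 = c6 XOR 20 = e6

c2e67704e6a4624d0b3d89dbe6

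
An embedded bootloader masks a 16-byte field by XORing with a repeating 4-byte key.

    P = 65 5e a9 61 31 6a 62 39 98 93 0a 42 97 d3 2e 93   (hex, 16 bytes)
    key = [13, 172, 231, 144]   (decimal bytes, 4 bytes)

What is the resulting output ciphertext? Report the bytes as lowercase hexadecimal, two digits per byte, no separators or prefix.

The 4-byte key repeats, so the effective keystream is 0d ac e7 90 0d ac e7 90 0d ac e7 90 0d ac e7 90.
byte 0: 65 xor 0d = 68
byte 1: 5e xor ac = f2
byte 2: a9 xor e7 = 4e
byte 3: 61 xor 90 = f1
byte 4: 31 xor 0d = 3c
byte 5: 6a xor ac = c6
byte 6: 62 xor e7 = 85
byte 7: 39 xor 90 = a9
byte 8: 98 xor 0d = 95
byte 9: 93 xor ac = 3f
byte 10: 0a xor e7 = ed
byte 11: 42 xor 90 = d2
byte 12: 97 xor 0d = 9a
byte 13: d3 xor ac = 7f
byte 14: 2e xor e7 = c9
byte 15: 93 xor 90 = 03

68f24ef13cc685a9953fedd29a7fc903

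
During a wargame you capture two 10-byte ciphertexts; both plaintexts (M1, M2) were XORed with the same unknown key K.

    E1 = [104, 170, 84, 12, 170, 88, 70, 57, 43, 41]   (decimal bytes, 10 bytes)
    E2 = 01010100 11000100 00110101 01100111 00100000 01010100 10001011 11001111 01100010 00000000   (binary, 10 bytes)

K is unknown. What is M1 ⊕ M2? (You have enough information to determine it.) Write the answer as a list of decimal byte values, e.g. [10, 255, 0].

[60, 110, 97, 107, 138, 12, 205, 246, 73, 41]

E1 ⊕ E2 = (M1 ⊕ K) ⊕ (M2 ⊕ K) = M1 ⊕ M2 — the shared key cancels under XOR.
68 ⊕ 54 = 3c
aa ⊕ c4 = 6e
54 ⊕ 35 = 61
0c ⊕ 67 = 6b
aa ⊕ 20 = 8a
58 ⊕ 54 = 0c
46 ⊕ 8b = cd
39 ⊕ cf = f6
2b ⊕ 62 = 49
29 ⊕ 00 = 29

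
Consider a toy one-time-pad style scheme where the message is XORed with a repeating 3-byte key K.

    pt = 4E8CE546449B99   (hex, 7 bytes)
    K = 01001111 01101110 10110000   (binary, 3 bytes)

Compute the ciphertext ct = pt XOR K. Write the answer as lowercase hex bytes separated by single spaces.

01 e2 55 09 2a 2b d6

The 3-byte key repeats, so the effective keystream is 4f 6e b0 4f 6e b0 4f.
byte 0: 4e XOR 4f = 01
byte 1: 8c XOR 6e = e2
byte 2: e5 XOR b0 = 55
byte 3: 46 XOR 4f = 09
byte 4: 44 XOR 6e = 2a
byte 5: 9b XOR b0 = 2b
byte 6: 99 XOR 4f = d6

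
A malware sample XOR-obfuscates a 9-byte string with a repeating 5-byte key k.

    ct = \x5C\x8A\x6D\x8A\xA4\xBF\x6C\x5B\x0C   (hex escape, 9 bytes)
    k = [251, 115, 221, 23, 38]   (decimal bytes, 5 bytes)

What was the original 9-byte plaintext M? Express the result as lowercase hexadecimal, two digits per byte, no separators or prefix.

The 5-byte key repeats, so the effective keystream is fb 73 dd 17 26 fb 73 dd 17.
byte 0: 5c XOR fb = a7
byte 1: 8a XOR 73 = f9
byte 2: 6d XOR dd = b0
byte 3: 8a XOR 17 = 9d
byte 4: a4 XOR 26 = 82
byte 5: bf XOR fb = 44
byte 6: 6c XOR 73 = 1f
byte 7: 5b XOR dd = 86
byte 8: 0c XOR 17 = 1b

a7f9b09d82441f861b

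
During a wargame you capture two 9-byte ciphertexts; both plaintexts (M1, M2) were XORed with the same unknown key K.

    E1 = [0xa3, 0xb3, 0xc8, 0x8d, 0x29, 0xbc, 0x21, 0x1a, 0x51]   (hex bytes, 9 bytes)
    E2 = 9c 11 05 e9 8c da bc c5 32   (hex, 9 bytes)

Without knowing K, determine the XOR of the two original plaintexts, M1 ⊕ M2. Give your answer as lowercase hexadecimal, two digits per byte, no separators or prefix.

3fa2cd64a5669ddf63

E1 ⊕ E2 = (M1 ⊕ K) ⊕ (M2 ⊕ K) = M1 ⊕ M2 — the shared key cancels under XOR.
byte 0: 10100011 XOR 10011100 = 00111111
byte 1: 10110011 XOR 00010001 = 10100010
byte 2: 11001000 XOR 00000101 = 11001101
byte 3: 10001101 XOR 11101001 = 01100100
byte 4: 00101001 XOR 10001100 = 10100101
byte 5: 10111100 XOR 11011010 = 01100110
byte 6: 00100001 XOR 10111100 = 10011101
byte 7: 00011010 XOR 11000101 = 11011111
byte 8: 01010001 XOR 00110010 = 01100011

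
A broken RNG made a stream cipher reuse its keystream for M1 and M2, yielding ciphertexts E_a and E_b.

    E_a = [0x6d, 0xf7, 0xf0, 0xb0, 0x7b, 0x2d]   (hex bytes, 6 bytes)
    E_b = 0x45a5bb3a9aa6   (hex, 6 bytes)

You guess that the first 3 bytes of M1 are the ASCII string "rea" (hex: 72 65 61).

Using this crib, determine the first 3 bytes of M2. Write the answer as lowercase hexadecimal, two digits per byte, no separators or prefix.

First, E_a ⊕ E_b = (M1 ⊕ K) ⊕ (M2 ⊕ K) = M1 ⊕ M2, so the key drops out. Then M2 = (M1 ⊕ M2) ⊕ M1 over the first 3 bytes.
byte 0: (6d XOR 45) XOR 72 = 28 XOR 72 = 5a
byte 1: (f7 XOR a5) XOR 65 = 52 XOR 65 = 37
byte 2: (f0 XOR bb) XOR 61 = 4b XOR 61 = 2a

5a372a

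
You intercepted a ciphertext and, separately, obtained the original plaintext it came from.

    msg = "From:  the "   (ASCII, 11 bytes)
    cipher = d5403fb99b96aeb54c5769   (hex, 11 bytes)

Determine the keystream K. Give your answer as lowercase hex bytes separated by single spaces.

93 32 50 d4 a1 b6 8e c1 24 32 49

Since cipher = msg ⊕ K, XORing both sides with msg gives K = msg ⊕ cipher.
46 ^ d5 = 93
72 ^ 40 = 32
6f ^ 3f = 50
6d ^ b9 = d4
3a ^ 9b = a1
20 ^ 96 = b6
20 ^ ae = 8e
74 ^ b5 = c1
68 ^ 4c = 24
65 ^ 57 = 32
20 ^ 69 = 49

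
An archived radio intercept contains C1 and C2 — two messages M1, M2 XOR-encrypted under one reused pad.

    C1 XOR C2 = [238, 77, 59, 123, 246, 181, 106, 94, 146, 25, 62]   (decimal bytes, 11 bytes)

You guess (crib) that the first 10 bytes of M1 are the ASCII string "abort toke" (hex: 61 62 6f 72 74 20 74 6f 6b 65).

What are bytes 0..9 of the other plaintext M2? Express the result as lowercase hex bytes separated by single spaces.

8f 2f 54 09 82 95 1e 31 f9 7c

Since C1 ⊕ C2 = M1 ⊕ M2, XORing with the guessed M1 bytes yields the corresponding M2 bytes: M2 = (C1 ⊕ C2) ⊕ M1.
238 ^  97 = 143
 77 ^  98 =  47
 59 ^ 111 =  84
123 ^ 114 =   9
246 ^ 116 = 130
181 ^  32 = 149
106 ^ 116 =  30
 94 ^ 111 =  49
146 ^ 107 = 249
 25 ^ 101 = 124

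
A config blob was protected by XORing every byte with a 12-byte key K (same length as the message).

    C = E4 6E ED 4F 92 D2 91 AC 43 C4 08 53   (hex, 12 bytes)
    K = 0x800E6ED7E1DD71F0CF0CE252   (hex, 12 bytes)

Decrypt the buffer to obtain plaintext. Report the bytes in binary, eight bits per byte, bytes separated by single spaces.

01100100 01100000 10000011 10011000 01110011 00001111 11100000 01011100 10001100 11001000 11101010 00000001

228 xor 128 = 100
110 xor  14 =  96
237 xor 110 = 131
 79 xor 215 = 152
146 xor 225 = 115
210 xor 221 =  15
145 xor 113 = 224
172 xor 240 =  92
 67 xor 207 = 140
196 xor  12 = 200
  8 xor 226 = 234
 83 xor  82 =   1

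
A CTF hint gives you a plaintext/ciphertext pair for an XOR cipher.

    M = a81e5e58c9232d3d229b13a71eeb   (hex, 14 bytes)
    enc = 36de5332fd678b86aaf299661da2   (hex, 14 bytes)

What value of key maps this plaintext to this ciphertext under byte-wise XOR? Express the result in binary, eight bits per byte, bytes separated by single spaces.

10011110 11000000 00001101 01101010 00110100 01000100 10100110 10111011 10001000 01101001 10001010 11000001 00000011 01001001

Since enc = M ⊕ key, XORing both sides with M gives key = M ⊕ enc.
byte 0: a8 ⊕ 36 = 9e
byte 1: 1e ⊕ de = c0
byte 2: 5e ⊕ 53 = 0d
byte 3: 58 ⊕ 32 = 6a
byte 4: c9 ⊕ fd = 34
byte 5: 23 ⊕ 67 = 44
byte 6: 2d ⊕ 8b = a6
byte 7: 3d ⊕ 86 = bb
byte 8: 22 ⊕ aa = 88
byte 9: 9b ⊕ f2 = 69
byte 10: 13 ⊕ 99 = 8a
byte 11: a7 ⊕ 66 = c1
byte 12: 1e ⊕ 1d = 03
byte 13: eb ⊕ a2 = 49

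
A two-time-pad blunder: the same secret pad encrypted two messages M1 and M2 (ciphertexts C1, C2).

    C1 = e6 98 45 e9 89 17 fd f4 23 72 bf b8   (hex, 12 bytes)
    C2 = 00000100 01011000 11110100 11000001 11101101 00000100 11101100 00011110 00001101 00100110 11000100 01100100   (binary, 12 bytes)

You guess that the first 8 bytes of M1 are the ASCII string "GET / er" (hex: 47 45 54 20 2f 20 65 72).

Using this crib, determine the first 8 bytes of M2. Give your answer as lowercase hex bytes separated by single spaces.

First, C1 ⊕ C2 = (M1 ⊕ K) ⊕ (M2 ⊕ K) = M1 ⊕ M2, so the key drops out. Then M2 = (M1 ⊕ M2) ⊕ M1 over the first 8 bytes.
byte 0: (e6 ^ 04) ^ 47 = e2 ^ 47 = a5
byte 1: (98 ^ 58) ^ 45 = c0 ^ 45 = 85
byte 2: (45 ^ f4) ^ 54 = b1 ^ 54 = e5
byte 3: (e9 ^ c1) ^ 20 = 28 ^ 20 = 08
byte 4: (89 ^ ed) ^ 2f = 64 ^ 2f = 4b
byte 5: (17 ^ 04) ^ 20 = 13 ^ 20 = 33
byte 6: (fd ^ ec) ^ 65 = 11 ^ 65 = 74
byte 7: (f4 ^ 1e) ^ 72 = ea ^ 72 = 98

a5 85 e5 08 4b 33 74 98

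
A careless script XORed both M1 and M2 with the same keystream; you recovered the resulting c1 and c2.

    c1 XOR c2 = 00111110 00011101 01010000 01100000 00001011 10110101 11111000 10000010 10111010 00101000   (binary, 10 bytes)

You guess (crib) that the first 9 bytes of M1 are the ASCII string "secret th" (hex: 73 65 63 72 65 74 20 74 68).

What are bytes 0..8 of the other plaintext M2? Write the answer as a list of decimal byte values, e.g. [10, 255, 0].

[77, 120, 51, 18, 110, 193, 216, 246, 210]

Since c1 ⊕ c2 = M1 ⊕ M2, XORing with the guessed M1 bytes yields the corresponding M2 bytes: M2 = (c1 ⊕ c2) ⊕ M1.
byte 0: 00111110 xor 01110011 = 01001101
byte 1: 00011101 xor 01100101 = 01111000
byte 2: 01010000 xor 01100011 = 00110011
byte 3: 01100000 xor 01110010 = 00010010
byte 4: 00001011 xor 01100101 = 01101110
byte 5: 10110101 xor 01110100 = 11000001
byte 6: 11111000 xor 00100000 = 11011000
byte 7: 10000010 xor 01110100 = 11110110
byte 8: 10111010 xor 01101000 = 11010010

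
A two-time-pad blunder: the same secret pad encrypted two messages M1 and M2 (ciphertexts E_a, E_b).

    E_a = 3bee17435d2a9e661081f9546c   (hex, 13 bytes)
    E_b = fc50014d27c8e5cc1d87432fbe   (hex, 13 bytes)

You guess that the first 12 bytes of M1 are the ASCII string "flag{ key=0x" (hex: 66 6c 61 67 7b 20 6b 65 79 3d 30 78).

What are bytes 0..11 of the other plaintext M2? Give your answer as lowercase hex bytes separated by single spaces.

a1 d2 77 69 01 c2 10 cf 74 3b 8a 03

First, E_a ⊕ E_b = (M1 ⊕ K) ⊕ (M2 ⊕ K) = M1 ⊕ M2, so the key drops out. Then M2 = (M1 ⊕ M2) ⊕ M1 over the first 12 bytes.
byte 0: (3b XOR fc) XOR 66 = c7 XOR 66 = a1
byte 1: (ee XOR 50) XOR 6c = be XOR 6c = d2
byte 2: (17 XOR 01) XOR 61 = 16 XOR 61 = 77
byte 3: (43 XOR 4d) XOR 67 = 0e XOR 67 = 69
byte 4: (5d XOR 27) XOR 7b = 7a XOR 7b = 01
byte 5: (2a XOR c8) XOR 20 = e2 XOR 20 = c2
byte 6: (9e XOR e5) XOR 6b = 7b XOR 6b = 10
byte 7: (66 XOR cc) XOR 65 = aa XOR 65 = cf
byte 8: (10 XOR 1d) XOR 79 = 0d XOR 79 = 74
byte 9: (81 XOR 87) XOR 3d = 06 XOR 3d = 3b
byte 10: (f9 XOR 43) XOR 30 = ba XOR 30 = 8a
byte 11: (54 XOR 2f) XOR 78 = 7b XOR 78 = 03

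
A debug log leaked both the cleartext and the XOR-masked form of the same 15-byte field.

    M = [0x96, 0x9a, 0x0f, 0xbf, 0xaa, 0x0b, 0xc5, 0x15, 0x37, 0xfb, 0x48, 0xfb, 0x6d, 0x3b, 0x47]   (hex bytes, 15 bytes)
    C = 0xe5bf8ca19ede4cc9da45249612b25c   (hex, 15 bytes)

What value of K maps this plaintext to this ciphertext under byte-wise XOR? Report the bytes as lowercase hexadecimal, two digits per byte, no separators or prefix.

7325831e34d589dcedbe6c6d7f891b

Since C = M ⊕ K, XORing both sides with M gives K = M ⊕ C.
150 ⊕ 229 = 115
154 ⊕ 191 =  37
 15 ⊕ 140 = 131
191 ⊕ 161 =  30
170 ⊕ 158 =  52
 11 ⊕ 222 = 213
197 ⊕  76 = 137
 21 ⊕ 201 = 220
 55 ⊕ 218 = 237
251 ⊕  69 = 190
 72 ⊕  36 = 108
251 ⊕ 150 = 109
109 ⊕  18 = 127
 59 ⊕ 178 = 137
 71 ⊕  92 =  27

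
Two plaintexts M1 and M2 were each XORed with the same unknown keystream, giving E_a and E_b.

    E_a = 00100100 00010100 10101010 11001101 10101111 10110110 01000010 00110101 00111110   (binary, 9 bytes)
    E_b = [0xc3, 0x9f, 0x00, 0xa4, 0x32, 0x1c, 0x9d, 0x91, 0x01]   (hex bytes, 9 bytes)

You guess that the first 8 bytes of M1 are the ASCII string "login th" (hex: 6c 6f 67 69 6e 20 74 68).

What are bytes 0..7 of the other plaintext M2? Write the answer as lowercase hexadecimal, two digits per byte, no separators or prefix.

First, E_a ⊕ E_b = (M1 ⊕ K) ⊕ (M2 ⊕ K) = M1 ⊕ M2, so the key drops out. Then M2 = (M1 ⊕ M2) ⊕ M1 over the first 8 bytes.
byte 0: (24 ^ c3) ^ 6c = e7 ^ 6c = 8b
byte 1: (14 ^ 9f) ^ 6f = 8b ^ 6f = e4
byte 2: (aa ^ 00) ^ 67 = aa ^ 67 = cd
byte 3: (cd ^ a4) ^ 69 = 69 ^ 69 = 00
byte 4: (af ^ 32) ^ 6e = 9d ^ 6e = f3
byte 5: (b6 ^ 1c) ^ 20 = aa ^ 20 = 8a
byte 6: (42 ^ 9d) ^ 74 = df ^ 74 = ab
byte 7: (35 ^ 91) ^ 68 = a4 ^ 68 = cc

8be4cd00f38aabcc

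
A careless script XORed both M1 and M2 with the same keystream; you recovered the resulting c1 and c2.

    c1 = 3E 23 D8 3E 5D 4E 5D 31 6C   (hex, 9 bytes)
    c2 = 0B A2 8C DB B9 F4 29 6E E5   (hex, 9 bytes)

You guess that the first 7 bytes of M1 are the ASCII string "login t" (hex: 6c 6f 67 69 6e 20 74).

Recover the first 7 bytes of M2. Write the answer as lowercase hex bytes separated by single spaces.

59 ee 33 8c 8a 9a 00

First, c1 ⊕ c2 = (M1 ⊕ K) ⊕ (M2 ⊕ K) = M1 ⊕ M2, so the key drops out. Then M2 = (M1 ⊕ M2) ⊕ M1 over the first 7 bytes.
byte 0: (3e ^ 0b) ^ 6c = 35 ^ 6c = 59
byte 1: (23 ^ a2) ^ 6f = 81 ^ 6f = ee
byte 2: (d8 ^ 8c) ^ 67 = 54 ^ 67 = 33
byte 3: (3e ^ db) ^ 69 = e5 ^ 69 = 8c
byte 4: (5d ^ b9) ^ 6e = e4 ^ 6e = 8a
byte 5: (4e ^ f4) ^ 20 = ba ^ 20 = 9a
byte 6: (5d ^ 29) ^ 74 = 74 ^ 74 = 00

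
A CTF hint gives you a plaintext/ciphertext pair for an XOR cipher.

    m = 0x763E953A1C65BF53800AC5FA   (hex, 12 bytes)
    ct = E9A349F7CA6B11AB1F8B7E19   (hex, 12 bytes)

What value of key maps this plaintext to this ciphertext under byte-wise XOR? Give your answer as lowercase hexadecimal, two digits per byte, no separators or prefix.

9f9ddccdd60eaef89f81bbe3

Since ct = m ⊕ key, XORing both sides with m gives key = m ⊕ ct.
byte 0: 118 XOR 233 = 159
byte 1:  62 XOR 163 = 157
byte 2: 149 XOR  73 = 220
byte 3:  58 XOR 247 = 205
byte 4:  28 XOR 202 = 214
byte 5: 101 XOR 107 =  14
byte 6: 191 XOR  17 = 174
byte 7:  83 XOR 171 = 248
byte 8: 128 XOR  31 = 159
byte 9:  10 XOR 139 = 129
byte 10: 197 XOR 126 = 187
byte 11: 250 XOR  25 = 227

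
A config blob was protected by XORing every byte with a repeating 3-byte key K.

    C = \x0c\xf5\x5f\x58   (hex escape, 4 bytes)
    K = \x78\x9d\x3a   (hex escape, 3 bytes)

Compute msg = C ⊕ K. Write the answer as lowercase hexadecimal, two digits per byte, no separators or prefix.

The 3-byte key repeats, so the effective keystream is 78 9d 3a 78.
byte 0: 00001100 ^ 01111000 = 01110100
byte 1: 11110101 ^ 10011101 = 01101000
byte 2: 01011111 ^ 00111010 = 01100101
byte 3: 01011000 ^ 01111000 = 00100000

74686520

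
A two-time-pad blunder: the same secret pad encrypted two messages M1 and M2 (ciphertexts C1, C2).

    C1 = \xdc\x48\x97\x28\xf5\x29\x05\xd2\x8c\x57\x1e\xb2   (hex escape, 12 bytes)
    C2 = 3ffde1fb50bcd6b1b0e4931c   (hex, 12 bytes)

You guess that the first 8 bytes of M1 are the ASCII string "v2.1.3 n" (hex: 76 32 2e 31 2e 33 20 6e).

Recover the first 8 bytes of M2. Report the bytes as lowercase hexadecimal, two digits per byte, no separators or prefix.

958758e28ba6f30d

First, C1 ⊕ C2 = (M1 ⊕ K) ⊕ (M2 ⊕ K) = M1 ⊕ M2, so the key drops out. Then M2 = (M1 ⊕ M2) ⊕ M1 over the first 8 bytes.
byte 0: (dc ⊕ 3f) ⊕ 76 = e3 ⊕ 76 = 95
byte 1: (48 ⊕ fd) ⊕ 32 = b5 ⊕ 32 = 87
byte 2: (97 ⊕ e1) ⊕ 2e = 76 ⊕ 2e = 58
byte 3: (28 ⊕ fb) ⊕ 31 = d3 ⊕ 31 = e2
byte 4: (f5 ⊕ 50) ⊕ 2e = a5 ⊕ 2e = 8b
byte 5: (29 ⊕ bc) ⊕ 33 = 95 ⊕ 33 = a6
byte 6: (05 ⊕ d6) ⊕ 20 = d3 ⊕ 20 = f3
byte 7: (d2 ⊕ b1) ⊕ 6e = 63 ⊕ 6e = 0d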